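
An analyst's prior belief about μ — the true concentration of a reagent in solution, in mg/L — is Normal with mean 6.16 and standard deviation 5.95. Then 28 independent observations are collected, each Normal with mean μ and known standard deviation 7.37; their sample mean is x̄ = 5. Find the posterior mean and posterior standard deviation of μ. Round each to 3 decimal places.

Posterior mean ≈ 5.060; posterior SD ≈ 1.356

Prior precision 1/τ₀² = 1/5.95² = 0.0282466; data precision n/σ² = 28/7.37² = 0.515493.
Posterior precision = 0.0282466 + 0.515493 = 0.543740, giving posterior SD = 1/√0.543740 = 1.356.
Posterior mean = (0.0282466·6.16 + 0.515493·5) / 0.543740 = 5.060.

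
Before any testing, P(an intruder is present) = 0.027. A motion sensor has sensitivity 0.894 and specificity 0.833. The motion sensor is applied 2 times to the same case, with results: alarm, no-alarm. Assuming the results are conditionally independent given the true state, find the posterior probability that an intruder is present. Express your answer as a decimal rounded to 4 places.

Posterior P(H) ≈ 0.0186

With H the event that an intruder is present, the joint likelihood of the observed sequence is P(data|H) = 0.894·0.106 = 0.094764 and P(data|¬H) = 0.167·0.833 = 0.13911.
Bayes: P(H|data) = 0.027·0.094764 / (0.027·0.094764 + 0.973·0.13911) = 0.0025586/0.13791 = 0.0186.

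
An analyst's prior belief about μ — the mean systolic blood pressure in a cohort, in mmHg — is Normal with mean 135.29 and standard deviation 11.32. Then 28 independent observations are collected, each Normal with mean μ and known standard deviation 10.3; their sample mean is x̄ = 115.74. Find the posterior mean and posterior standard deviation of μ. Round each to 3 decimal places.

With known σ, the Normal prior is conjugate. Weight on the data is w = (n/σ²)/(n/σ² + 1/τ₀²) = 0.263927/(0.263927+0.00780382) = 0.97128.
Posterior mean = w·x̄ + (1−w)·μ₀ = 0.97128·115.74 + 0.028719·135.29 = 116.301. Posterior variance = 1/(0.263927+0.00780382) = 3.68011, so SD = 1.918.

Posterior mean ≈ 116.301; posterior SD ≈ 1.918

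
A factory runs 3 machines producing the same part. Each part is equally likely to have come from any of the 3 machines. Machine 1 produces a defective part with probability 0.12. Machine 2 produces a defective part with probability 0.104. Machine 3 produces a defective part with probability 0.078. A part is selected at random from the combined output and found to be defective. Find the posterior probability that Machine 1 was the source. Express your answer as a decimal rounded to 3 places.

Posterior probability ≈ 0.397

P(defective|M1) = 0.12; P(defective|M2) = 0.104; P(defective|M3) = 0.078.
Prior × likelihood for each source: 0.333333·0.12=0.04000, 0.333333·0.104=0.03467, 0.333333·0.078=0.02600. Summing gives P(defective) = 0.10067.
P(Machine 1 | defective) = 0.04000 / 0.10067 = 0.397.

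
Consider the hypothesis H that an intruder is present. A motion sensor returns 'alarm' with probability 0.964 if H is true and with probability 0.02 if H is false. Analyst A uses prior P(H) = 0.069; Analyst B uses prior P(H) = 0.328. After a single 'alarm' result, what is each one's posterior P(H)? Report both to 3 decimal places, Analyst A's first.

Analyst A: 0.781; Analyst B: 0.959

The likelihood ratio for an 'alarm' result is 0.964/0.02 = 48.200.
Analyst A: prior odds 0.069/0.931 = 0.074114; posterior odds 3.5723; posterior probability 0.781.
Analyst B: prior odds 0.328/0.672 = 0.48810; posterior odds 23.526; posterior probability 0.959.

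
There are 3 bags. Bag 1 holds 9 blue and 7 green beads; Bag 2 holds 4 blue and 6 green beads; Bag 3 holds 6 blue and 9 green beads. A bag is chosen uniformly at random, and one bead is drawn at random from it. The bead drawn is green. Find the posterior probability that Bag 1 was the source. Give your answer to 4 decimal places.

Tabulate prior·likelihood by source: [1] prior 0.333333, lik 0.4375, product 0.1458; [2] prior 0.333333, lik 0.6, product 0.2000; [3] prior 0.333333, lik 0.6, product 0.2000.
Normalizing constant = 0.54583; the posterior for Bag 1 is its product over the sum, 0.1458/0.54583 = 0.2672.

Posterior probability ≈ 0.2672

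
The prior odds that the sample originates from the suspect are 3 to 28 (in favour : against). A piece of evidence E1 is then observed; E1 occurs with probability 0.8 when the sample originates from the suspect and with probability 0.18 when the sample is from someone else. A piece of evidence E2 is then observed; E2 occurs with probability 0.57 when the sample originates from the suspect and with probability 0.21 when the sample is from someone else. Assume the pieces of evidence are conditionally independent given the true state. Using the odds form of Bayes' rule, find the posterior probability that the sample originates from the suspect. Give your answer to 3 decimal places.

Prior odds = 3/28 = 0.10714. In log-odds, ln(0.10714) = -2.2336.
Add log likelihood ratios: ln(4.4444) + ln(2.7143) = 2.4902.
Posterior log-odds = 0.25659, so posterior odds = exp(0.25659) = 1.2925. Converting, P(H|E) = 1.2925/2.2925 = 0.564.

Posterior probability ≈ 0.564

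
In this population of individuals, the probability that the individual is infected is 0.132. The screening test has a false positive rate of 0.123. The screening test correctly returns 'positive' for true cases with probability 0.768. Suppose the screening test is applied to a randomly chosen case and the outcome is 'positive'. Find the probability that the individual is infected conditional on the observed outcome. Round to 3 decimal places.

Let H be the event that the individual is infected. P(H) = 0.132, so P(¬H) = 0.868. With E the 'positive' result, P(E|H) = 0.768 and P(E|¬H) = 0.123.
P(E) = 0.768·0.132 + 0.123·0.868 = 0.10138 + 0.10676 = 0.20814.
By Bayes' theorem, P(H|E) = 0.10138 / 0.20814 = 0.487.

P(H | E) ≈ 0.487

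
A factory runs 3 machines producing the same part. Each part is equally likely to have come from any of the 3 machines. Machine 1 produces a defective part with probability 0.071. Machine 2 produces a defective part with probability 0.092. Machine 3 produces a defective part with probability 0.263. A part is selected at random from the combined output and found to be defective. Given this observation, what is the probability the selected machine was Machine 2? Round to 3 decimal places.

P(defective|M1) = 0.071; P(defective|M2) = 0.092; P(defective|M3) = 0.263.
Prior × likelihood for each source: 0.333333·0.071=0.02367, 0.333333·0.092=0.03067, 0.333333·0.263=0.08767. Summing gives P(defective) = 0.14200.
P(Machine 2 | defective) = 0.03067 / 0.14200 = 0.216.

Posterior probability ≈ 0.216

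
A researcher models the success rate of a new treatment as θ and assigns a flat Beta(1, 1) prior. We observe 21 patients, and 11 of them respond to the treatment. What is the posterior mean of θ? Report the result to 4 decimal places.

Posterior mean ≈ 0.5217

The binomial likelihood is conjugate to the Beta prior: with 11 successes and 10 failures, the posterior is Beta(1+11, 1+10) = Beta(12, 11).
E[θ | data] = 12/(12+11) = 0.5217.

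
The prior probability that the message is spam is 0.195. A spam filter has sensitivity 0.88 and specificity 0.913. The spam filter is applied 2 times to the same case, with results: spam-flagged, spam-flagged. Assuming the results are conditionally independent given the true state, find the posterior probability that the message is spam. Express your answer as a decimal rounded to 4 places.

Posterior P(H) ≈ 0.9612

Let H be the event that the message is spam; start with P(H) = 0.195. P('spam-flagged'|H) = 0.88, P('spam-flagged'|¬H) = 0.087.
Update on result 1 ('spam-flagged'): P(H) ← 0.88·0.1950 / (0.88·0.1950 + 0.087·0.8050) = 0.17160/0.24163 = 0.7102.
Update on result 2 ('spam-flagged'): P(H) ← 0.88·0.7102 / (0.88·0.7102 + 0.087·0.2898) = 0.62494/0.65016 = 0.9612.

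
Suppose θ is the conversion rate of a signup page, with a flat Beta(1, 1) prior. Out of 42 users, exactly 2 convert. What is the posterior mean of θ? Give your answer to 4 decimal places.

Posterior mean ≈ 0.0682

The binomial likelihood is conjugate to the Beta prior: with 2 successes and 40 failures, the posterior is Beta(1+2, 1+40) = Beta(3, 41).
E[θ | data] = 3/(3+41) = 0.0682.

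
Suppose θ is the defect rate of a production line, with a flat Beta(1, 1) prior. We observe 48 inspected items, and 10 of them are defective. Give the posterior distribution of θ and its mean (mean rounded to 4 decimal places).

Observing 10 successes and 38 failures updates Beta(1, 1) by adding the success and failure counts to the two shape parameters: α = 1+10 = 11, β = 1+38 = 39.
E[θ | data] = 11/(11+39) = 0.2200.

Posterior: Beta(11, 39); mean ≈ 0.2200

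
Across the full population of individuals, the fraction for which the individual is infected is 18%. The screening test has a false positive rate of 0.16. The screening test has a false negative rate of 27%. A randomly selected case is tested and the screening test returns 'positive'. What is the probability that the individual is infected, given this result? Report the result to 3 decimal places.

Let H be the event that the individual is infected. P(H) = 0.18, so P(¬H) = 0.82. With E the 'positive' result, P(E|H) = 0.73 and P(E|¬H) = 0.16.
P(E) = 0.73·0.18 + 0.16·0.82 = 0.13140 + 0.13120 = 0.26260.
By Bayes' theorem, P(H|E) = 0.13140 / 0.26260 = 0.500.

P(H | E) ≈ 0.500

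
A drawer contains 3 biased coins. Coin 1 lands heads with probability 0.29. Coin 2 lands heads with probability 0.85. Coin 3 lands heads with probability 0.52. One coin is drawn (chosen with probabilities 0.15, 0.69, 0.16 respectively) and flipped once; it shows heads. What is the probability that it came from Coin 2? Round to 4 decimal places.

Posterior probability ≈ 0.8223

P(heads|C1) = 0.29; P(heads|C2) = 0.85; P(heads|C3) = 0.52.
Prior × likelihood for each source: 0.15·0.29=0.04350, 0.69·0.85=0.5865, 0.16·0.52=0.08320. Summing gives P(heads) = 0.71320.
P(Coin 2 | heads) = 0.5865 / 0.71320 = 0.8223.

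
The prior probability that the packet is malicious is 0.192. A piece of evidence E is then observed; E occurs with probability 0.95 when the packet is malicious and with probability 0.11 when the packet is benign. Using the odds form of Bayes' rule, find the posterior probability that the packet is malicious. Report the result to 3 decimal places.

Posterior probability ≈ 0.672

Prior odds = 0.192/(1−0.192) = 0.23762.
Likelihood ratio for E = 0.95/0.11 = 8.6364.
Posterior odds = prior odds × LR = 2.0522.
Posterior probability = odds/(1+odds) = 2.0522/3.0522 = 0.672.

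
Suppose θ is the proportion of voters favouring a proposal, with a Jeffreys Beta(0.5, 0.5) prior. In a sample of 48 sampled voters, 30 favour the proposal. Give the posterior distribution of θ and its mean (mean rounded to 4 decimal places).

Observing 30 successes and 18 failures updates Beta(0.5, 0.5) by adding the success and failure counts to the two shape parameters: α = 0.5+30 = 30.5, β = 0.5+18 = 18.5.
E[θ | data] = 30.5/(30.5+18.5) = 0.6224.

Posterior: Beta(30.5, 18.5); mean ≈ 0.6224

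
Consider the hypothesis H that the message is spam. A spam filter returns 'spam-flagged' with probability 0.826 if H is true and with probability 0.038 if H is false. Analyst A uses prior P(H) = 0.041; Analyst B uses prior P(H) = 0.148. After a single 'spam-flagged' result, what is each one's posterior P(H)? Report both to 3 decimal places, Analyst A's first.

Analyst A: 0.482; Analyst B: 0.791

P('+'|H) = 0.826, P('+'|¬H) = 0.038.
Analyst A: numerator 0.826·0.041 = 0.033866; evidence = 0.033866+0.038·0.959 = 0.070308; posterior = 0.482.
Analyst B: numerator 0.826·0.148 = 0.12225; evidence = 0.12225+0.038·0.852 = 0.15462; posterior = 0.791.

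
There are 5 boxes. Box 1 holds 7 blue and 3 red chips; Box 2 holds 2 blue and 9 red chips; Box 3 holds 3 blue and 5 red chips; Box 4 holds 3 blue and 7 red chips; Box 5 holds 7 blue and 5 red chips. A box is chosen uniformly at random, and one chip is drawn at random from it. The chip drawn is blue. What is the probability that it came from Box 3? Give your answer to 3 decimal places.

P(blue|Box 1) = 0.7; P(blue|Box 2) = 0.1818; P(blue|Box 3) = 0.375; P(blue|Box 4) = 0.3; P(blue|Box 5) = 0.5833.
Prior × likelihood for each source: 0.2·0.7=0.1400, 0.2·0.1818=0.03636, 0.2·0.375=0.07500, 0.2·0.3=0.06000, 0.2·0.5833=0.1167. Summing gives P(blue) = 0.42803.
P(Box 3 | blue) = 0.07500 / 0.42803 = 0.175.

Posterior probability ≈ 0.175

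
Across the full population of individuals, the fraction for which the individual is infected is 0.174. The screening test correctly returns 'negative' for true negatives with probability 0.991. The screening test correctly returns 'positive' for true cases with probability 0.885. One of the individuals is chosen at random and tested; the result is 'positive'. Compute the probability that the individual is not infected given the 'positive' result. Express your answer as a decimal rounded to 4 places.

Let H be the event that the individual is infected. P(H) = 0.174, so P(¬H) = 0.826. With E the 'positive' result, P(E|H) = 0.885 and P(E|¬H) = 0.009.
P(E) = 0.885·0.174 + 0.009·0.826 = 0.15399 + 0.0074340 = 0.16142.
By Bayes' theorem, P(H|E) = 0.15399 / 0.16142 = 0.9539. Hence P(¬H|E) = 1 − 0.9539 = 0.0461.

P(¬H | E) ≈ 0.0461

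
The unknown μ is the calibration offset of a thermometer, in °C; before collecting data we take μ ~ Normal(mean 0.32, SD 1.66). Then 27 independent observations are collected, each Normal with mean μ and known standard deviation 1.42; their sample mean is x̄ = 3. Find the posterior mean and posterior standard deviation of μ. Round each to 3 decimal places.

Prior precision 1/τ₀² = 1/1.66² = 0.362897; data precision n/σ² = 27/1.42² = 13.3902.
Posterior precision = 0.362897 + 13.3902 = 13.7531, giving posterior SD = 1/√13.7531 = 0.270.
Posterior mean = (0.362897·0.32 + 13.3902·3) / 13.7531 = 2.929.

Posterior mean ≈ 2.929; posterior SD ≈ 0.270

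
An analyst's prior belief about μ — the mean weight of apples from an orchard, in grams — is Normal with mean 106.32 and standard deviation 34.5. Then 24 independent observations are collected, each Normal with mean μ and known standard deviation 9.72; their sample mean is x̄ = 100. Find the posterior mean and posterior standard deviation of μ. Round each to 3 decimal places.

Posterior mean ≈ 100.021; posterior SD ≈ 1.981

With known σ, the Normal prior is conjugate. Weight on the data is w = (n/σ²)/(n/σ² + 1/τ₀²) = 0.254026/(0.254026+0.00084016) = 0.99670.
Posterior mean = w·x̄ + (1−w)·μ₀ = 0.99670·100 + 0.0032965·106.32 = 100.021. Posterior variance = 1/(0.254026+0.00084016) = 3.92362, so SD = 1.981.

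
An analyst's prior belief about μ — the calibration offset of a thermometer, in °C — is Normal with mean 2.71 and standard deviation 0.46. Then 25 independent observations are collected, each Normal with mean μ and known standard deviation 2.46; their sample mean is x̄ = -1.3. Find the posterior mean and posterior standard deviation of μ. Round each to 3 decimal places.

With known σ, the Normal prior is conjugate. Weight on the data is w = (n/σ²)/(n/σ² + 1/τ₀²) = 4.13114/(4.13114+4.72590) = 0.46642.
Posterior mean = w·x̄ + (1−w)·μ₀ = 0.46642·-1.3 + 0.53358·2.71 = 0.840. Posterior variance = 1/(4.13114+4.72590) = 0.112905, so SD = 0.336.

Posterior mean ≈ 0.840; posterior SD ≈ 0.336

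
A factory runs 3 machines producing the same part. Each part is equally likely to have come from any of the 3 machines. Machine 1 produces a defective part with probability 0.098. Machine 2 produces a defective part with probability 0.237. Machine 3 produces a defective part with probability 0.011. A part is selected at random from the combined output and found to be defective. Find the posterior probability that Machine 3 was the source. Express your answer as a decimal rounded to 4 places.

P(defective|M1) = 0.098; P(defective|M2) = 0.237; P(defective|M3) = 0.011.
Prior × likelihood for each source: 0.333333·0.098=0.03267, 0.333333·0.237=0.07900, 0.333333·0.011=0.003667. Summing gives P(defective) = 0.11533.
P(Machine 3 | defective) = 0.003667 / 0.11533 = 0.0318.

Posterior probability ≈ 0.0318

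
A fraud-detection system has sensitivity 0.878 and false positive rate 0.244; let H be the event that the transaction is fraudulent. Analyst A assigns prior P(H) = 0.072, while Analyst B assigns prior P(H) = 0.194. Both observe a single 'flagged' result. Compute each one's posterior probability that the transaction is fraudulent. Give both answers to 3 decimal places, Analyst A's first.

Analyst A: 0.218; Analyst B: 0.464

The likelihood ratio for a 'flagged' result is 0.878/0.244 = 3.5984.
Analyst A: prior odds 0.072/0.928 = 0.077586; posterior odds 0.27918; posterior probability 0.218.
Analyst B: prior odds 0.194/0.806 = 0.24069; posterior odds 0.86611; posterior probability 0.464.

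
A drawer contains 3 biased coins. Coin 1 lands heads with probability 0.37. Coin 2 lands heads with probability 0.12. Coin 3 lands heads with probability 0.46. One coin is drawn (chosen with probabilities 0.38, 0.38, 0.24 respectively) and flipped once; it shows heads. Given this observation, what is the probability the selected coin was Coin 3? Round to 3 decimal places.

Tabulate prior·likelihood by source: [1] prior 0.38, lik 0.37, product 0.1406; [2] prior 0.38, lik 0.12, product 0.04560; [3] prior 0.24, lik 0.46, product 0.1104.
Normalizing constant = 0.29660; the posterior for Coin 3 is its product over the sum, 0.1104/0.29660 = 0.372.

Posterior probability ≈ 0.372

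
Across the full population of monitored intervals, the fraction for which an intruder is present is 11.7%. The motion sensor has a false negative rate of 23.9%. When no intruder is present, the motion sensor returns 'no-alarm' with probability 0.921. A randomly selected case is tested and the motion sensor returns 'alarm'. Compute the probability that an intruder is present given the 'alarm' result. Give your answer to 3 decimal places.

Write H for 'an intruder is present'. Prior odds H:¬H = 0.117/0.883 = 0.13250. For the 'alarm' outcome, the likelihood ratio is 0.761/0.079 = 9.6329.
Posterior odds = 0.13250 × 9.6329 = 1.2764, so P(H|E) = 1.2764/(1+1.2764) = 0.561.

P(H | E) ≈ 0.561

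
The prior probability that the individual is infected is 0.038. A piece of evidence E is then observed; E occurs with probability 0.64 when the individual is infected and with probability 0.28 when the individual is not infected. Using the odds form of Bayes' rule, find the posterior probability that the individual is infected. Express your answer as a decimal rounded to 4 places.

Prior odds = 0.038/(1−0.038) = 0.039501. In log-odds, ln(0.039501) = -3.2314.
Add log likelihood ratio: ln(2.2857) = 0.82668.
Posterior log-odds = -2.4047, so posterior odds = exp(-2.4047) = 0.090288. Converting, P(H|E) = 0.090288/1.0903 = 0.0828.

Posterior probability ≈ 0.0828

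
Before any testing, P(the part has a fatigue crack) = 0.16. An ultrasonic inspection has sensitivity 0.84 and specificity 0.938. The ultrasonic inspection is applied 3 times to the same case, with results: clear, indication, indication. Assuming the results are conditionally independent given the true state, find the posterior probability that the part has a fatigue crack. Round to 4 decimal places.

Posterior P(H) ≈ 0.8564

Let H be the event that the part has a fatigue crack; start with P(H) = 0.16. P('indication'|H) = 0.84, P('indication'|¬H) = 0.062.
Update on result 1 ('clear'): P(H) ← 0.16·0.1600 / (0.16·0.1600 + 0.938·0.8400) = 0.025600/0.81352 = 0.0315.
Update on result 2 ('indication'): P(H) ← 0.84·0.0315 / (0.84·0.0315 + 0.062·0.9685) = 0.026433/0.086482 = 0.3056.
Update on result 3 ('indication'): P(H) ← 0.84·0.3056 / (0.84·0.3056 + 0.062·0.6944) = 0.25675/0.29980 = 0.8564.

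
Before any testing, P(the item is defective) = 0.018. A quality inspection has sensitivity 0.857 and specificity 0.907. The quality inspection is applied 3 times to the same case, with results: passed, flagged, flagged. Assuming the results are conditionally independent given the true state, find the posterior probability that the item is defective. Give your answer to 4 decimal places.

With H the event that the item is defective, the joint likelihood of the observed sequence is P(data|H) = 0.143·0.857·0.857 = 0.10503 and P(data|¬H) = 0.907·0.093·0.093 = 0.0078446.
Bayes: P(H|data) = 0.018·0.10503 / (0.018·0.10503 + 0.982·0.0078446) = 0.0018905/0.0095939 = 0.1970.

Posterior P(H) ≈ 0.1970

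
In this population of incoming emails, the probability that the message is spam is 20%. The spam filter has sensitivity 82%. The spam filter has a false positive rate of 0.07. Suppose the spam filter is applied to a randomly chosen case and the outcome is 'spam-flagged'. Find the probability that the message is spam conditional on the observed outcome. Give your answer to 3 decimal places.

P(H | E) ≈ 0.745

Let H be the event that the message is spam. P(H) = 0.2, so P(¬H) = 0.8. With E the 'spam-flagged' result, P(E|H) = 0.82 and P(E|¬H) = 0.07.
P(E) = 0.82·0.2 + 0.07·0.8 = 0.16400 + 0.056000 = 0.22000.
By Bayes' theorem, P(H|E) = 0.16400 / 0.22000 = 0.745.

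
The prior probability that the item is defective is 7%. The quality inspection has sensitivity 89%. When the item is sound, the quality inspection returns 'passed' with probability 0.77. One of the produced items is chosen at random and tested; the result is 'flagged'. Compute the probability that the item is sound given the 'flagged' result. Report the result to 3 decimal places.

P(¬H | E) ≈ 0.774

Write H for 'the item is defective'. Prior odds H:¬H = 0.07/0.93 = 0.075269. For the 'flagged' outcome, the likelihood ratio is 0.89/0.23 = 3.8696.
Posterior odds = 0.075269 × 3.8696 = 0.29126, so P(H|E) = 0.29126/(1+0.29126) = 0.226. Then P(¬H|E) = 1 − 0.226 = 0.774.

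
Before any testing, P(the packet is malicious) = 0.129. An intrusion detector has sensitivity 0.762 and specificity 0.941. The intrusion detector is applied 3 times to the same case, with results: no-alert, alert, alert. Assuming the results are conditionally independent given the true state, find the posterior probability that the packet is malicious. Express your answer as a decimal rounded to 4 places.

With H the event that the packet is malicious, the joint likelihood of the observed sequence is P(data|H) = 0.238·0.762·0.762 = 0.13819 and P(data|¬H) = 0.941·0.059·0.059 = 0.0032756.
Bayes: P(H|data) = 0.129·0.13819 / (0.129·0.13819 + 0.871·0.0032756) = 0.017827/0.020680 = 0.8620.

Posterior P(H) ≈ 0.8620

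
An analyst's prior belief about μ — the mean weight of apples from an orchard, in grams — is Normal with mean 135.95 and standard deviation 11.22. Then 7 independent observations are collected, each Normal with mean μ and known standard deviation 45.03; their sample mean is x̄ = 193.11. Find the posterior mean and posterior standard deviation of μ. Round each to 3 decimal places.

With known σ, the Normal prior is conjugate. Weight on the data is w = (n/σ²)/(n/σ² + 1/τ₀²) = 0.00345219/(0.00345219+0.00794354) = 0.30294.
Posterior mean = w·x̄ + (1−w)·μ₀ = 0.30294·193.11 + 0.69706·135.95 = 153.266. Posterior variance = 1/(0.00345219+0.00794354) = 87.7522, so SD = 9.368.

Posterior mean ≈ 153.266; posterior SD ≈ 9.368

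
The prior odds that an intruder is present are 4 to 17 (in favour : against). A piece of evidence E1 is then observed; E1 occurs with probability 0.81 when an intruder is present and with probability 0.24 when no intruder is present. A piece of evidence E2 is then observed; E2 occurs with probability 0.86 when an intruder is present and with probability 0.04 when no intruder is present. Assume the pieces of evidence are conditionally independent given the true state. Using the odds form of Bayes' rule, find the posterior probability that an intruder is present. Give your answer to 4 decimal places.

Posterior probability ≈ 0.9447

Prior odds = 4/17 = 0.23529.
Likelihood ratio for E1 = 0.81/0.24 = 3.3750.
Likelihood ratio for E2 = 0.86/0.04 = 21.500.
Posterior odds = prior odds × LR₁ × LR₂ = 17.074.
Posterior probability = odds/(1+odds) = 17.074/18.074 = 0.9447.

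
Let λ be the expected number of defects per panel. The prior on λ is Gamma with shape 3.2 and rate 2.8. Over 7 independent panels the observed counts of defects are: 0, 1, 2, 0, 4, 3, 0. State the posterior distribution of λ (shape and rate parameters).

Posterior: Gamma(shape=13.2, rate=9.8)

The Poisson likelihood adds the total count to the shape and the number of exposure periods to the rate. Here ∑xᵢ = 10 and n = 7, so shape 3.2→13.2 and rate 2.8→9.8.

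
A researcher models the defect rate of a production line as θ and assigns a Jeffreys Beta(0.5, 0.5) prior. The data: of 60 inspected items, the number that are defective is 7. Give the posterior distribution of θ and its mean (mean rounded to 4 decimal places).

The binomial likelihood is conjugate to the Beta prior: with 7 successes and 53 failures, the posterior is Beta(0.5+7, 0.5+53) = Beta(7.5, 53.5).
E[θ | data] = 7.5/(7.5+53.5) = 0.1230.

Posterior: Beta(7.5, 53.5); mean ≈ 0.1230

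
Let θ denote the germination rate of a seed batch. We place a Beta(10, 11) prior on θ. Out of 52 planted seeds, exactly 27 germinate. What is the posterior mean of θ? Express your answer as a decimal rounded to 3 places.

Posterior mean ≈ 0.507

Observing 27 successes and 25 failures updates Beta(10, 11) by adding the success and failure counts to the two shape parameters: α = 10+27 = 37, β = 11+25 = 36.
E[θ | data] = 37/(37+36) = 0.507.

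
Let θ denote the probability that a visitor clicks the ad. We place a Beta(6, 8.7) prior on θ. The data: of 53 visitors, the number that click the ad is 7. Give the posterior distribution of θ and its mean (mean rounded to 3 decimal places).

Observing 7 successes and 46 failures updates Beta(6, 8.7) by adding the success and failure counts to the two shape parameters: α = 6+7 = 13, β = 8.7+46 = 54.7.
Posterior mean = α/(α+β) = 13/67.7 = 0.192.

Posterior: Beta(13, 54.7); mean ≈ 0.192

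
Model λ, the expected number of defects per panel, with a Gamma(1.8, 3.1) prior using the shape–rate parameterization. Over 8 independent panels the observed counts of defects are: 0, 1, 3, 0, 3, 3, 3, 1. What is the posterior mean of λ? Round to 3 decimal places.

Posterior mean ≈ 1.423

Total count ∑xᵢ = 14 over n = 8 panels.
Gamma is conjugate to the Poisson likelihood: posterior is Gamma(shape = 1.8+14 = 15.8, rate = 3.1+8 = 11.1).
E[λ | data] = 15.8/11.1 = 1.423.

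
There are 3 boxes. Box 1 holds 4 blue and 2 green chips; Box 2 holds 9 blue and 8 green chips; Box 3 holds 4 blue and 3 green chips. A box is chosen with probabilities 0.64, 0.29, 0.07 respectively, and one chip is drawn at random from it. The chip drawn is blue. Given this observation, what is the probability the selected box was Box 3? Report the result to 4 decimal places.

Tabulate prior·likelihood by source: [1] prior 0.64, lik 0.6667, product 0.4267; [2] prior 0.29, lik 0.5294, product 0.1535; [3] prior 0.07, lik 0.5714, product 0.04000.
Normalizing constant = 0.62020; the posterior for Box 3 is its product over the sum, 0.04000/0.62020 = 0.0645.

Posterior probability ≈ 0.0645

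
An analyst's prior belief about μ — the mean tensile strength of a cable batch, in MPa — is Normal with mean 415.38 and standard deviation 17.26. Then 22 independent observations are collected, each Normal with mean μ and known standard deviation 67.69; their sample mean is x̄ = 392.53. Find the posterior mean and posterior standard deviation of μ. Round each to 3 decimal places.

Prior precision 1/τ₀² = 1/17.26² = 0.00335675; data precision n/σ² = 22/67.69² = 0.00480146.
Posterior precision = 0.00335675 + 0.00480146 = 0.00815821, giving posterior SD = 1/√0.00815821 = 11.071.
Posterior mean = (0.00335675·415.38 + 0.00480146·392.53) / 0.00815821 = 401.932.

Posterior mean ≈ 401.932; posterior SD ≈ 11.071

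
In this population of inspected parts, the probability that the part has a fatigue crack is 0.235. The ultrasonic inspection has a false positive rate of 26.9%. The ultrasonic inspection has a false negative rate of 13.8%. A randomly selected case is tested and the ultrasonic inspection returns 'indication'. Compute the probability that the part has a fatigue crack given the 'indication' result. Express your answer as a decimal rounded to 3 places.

Write H for 'the part has a fatigue crack'. Prior odds H:¬H = 0.235/0.765 = 0.30719. For the 'indication' outcome, the likelihood ratio is 0.862/0.269 = 3.2045.
Posterior odds = 0.30719 × 3.2045 = 0.98438, so P(H|E) = 0.98438/(1+0.98438) = 0.496.

P(H | E) ≈ 0.496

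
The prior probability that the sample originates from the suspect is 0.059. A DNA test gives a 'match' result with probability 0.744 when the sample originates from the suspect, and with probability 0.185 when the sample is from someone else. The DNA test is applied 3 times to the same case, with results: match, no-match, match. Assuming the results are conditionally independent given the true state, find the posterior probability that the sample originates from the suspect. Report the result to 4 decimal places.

Posterior P(H) ≈ 0.2416

With H the event that the sample originates from the suspect, the joint likelihood of the observed sequence is P(data|H) = 0.744·0.256·0.744 = 0.14171 and P(data|¬H) = 0.185·0.815·0.185 = 0.027893.
Bayes: P(H|data) = 0.059·0.14171 / (0.059·0.14171 + 0.941·0.027893) = 0.0083606/0.034608 = 0.2416.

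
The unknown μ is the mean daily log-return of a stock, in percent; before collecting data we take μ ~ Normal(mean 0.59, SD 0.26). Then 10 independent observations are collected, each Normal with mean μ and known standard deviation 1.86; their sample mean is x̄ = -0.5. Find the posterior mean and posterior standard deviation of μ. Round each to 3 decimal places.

Posterior mean ≈ 0.412; posterior SD ≈ 0.238

With known σ, the Normal prior is conjugate. Weight on the data is w = (n/σ²)/(n/σ² + 1/τ₀²) = 2.89051/(2.89051+14.7929) = 0.16346.
Posterior mean = w·x̄ + (1−w)·μ₀ = 0.16346·-0.5 + 0.83654·0.59 = 0.412. Posterior variance = 1/(2.89051+14.7929) = 0.0565502, so SD = 0.238.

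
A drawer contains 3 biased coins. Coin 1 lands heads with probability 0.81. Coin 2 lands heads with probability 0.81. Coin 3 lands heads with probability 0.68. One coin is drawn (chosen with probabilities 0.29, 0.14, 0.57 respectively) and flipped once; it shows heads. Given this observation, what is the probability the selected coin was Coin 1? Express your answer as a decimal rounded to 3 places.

P(heads|C1) = 0.81; P(heads|C2) = 0.81; P(heads|C3) = 0.68.
Prior × likelihood for each source: 0.29·0.81=0.2349, 0.14·0.81=0.1134, 0.57·0.68=0.3876. Summing gives P(heads) = 0.73590.
P(Coin 1 | heads) = 0.2349 / 0.73590 = 0.319.

Posterior probability ≈ 0.319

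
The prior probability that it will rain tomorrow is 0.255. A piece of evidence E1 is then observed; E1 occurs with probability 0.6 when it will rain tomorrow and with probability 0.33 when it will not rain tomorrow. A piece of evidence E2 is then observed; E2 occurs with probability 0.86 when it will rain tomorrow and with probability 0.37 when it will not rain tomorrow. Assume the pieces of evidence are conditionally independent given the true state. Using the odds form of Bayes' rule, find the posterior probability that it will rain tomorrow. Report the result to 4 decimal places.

Posterior probability ≈ 0.5913

Prior odds = 0.255/(1−0.255) = 0.34228.
Likelihood ratio for E1 = 0.6/0.33 = 1.8182.
Likelihood ratio for E2 = 0.86/0.37 = 2.3243.
Posterior odds = prior odds × LR₁ × LR₂ = 1.4465.
Posterior probability = odds/(1+odds) = 1.4465/2.4465 = 0.5913.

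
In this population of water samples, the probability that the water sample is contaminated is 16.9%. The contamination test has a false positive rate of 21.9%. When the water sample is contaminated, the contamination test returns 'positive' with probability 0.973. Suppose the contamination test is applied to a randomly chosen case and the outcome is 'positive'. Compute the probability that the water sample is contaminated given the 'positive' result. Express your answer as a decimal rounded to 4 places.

Let H be the event that the water sample is contaminated. P(H) = 0.169, so P(¬H) = 0.831. With E the 'positive' result, P(E|H) = 0.973 and P(E|¬H) = 0.219.
P(E) = 0.973·0.169 + 0.219·0.831 = 0.16444 + 0.18199 = 0.34643.
By Bayes' theorem, P(H|E) = 0.16444 / 0.34643 = 0.4747.

P(H | E) ≈ 0.4747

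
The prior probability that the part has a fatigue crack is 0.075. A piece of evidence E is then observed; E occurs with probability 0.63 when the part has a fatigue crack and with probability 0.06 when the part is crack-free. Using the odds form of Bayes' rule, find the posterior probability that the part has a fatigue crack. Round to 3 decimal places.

Prior odds = 0.075/(1−0.075) = 0.081081.
Likelihood ratio for E = 0.63/0.06 = 10.500.
Posterior odds = prior odds × LR = 0.85135.
Posterior probability = odds/(1+odds) = 0.85135/1.8514 = 0.460.

Posterior probability ≈ 0.460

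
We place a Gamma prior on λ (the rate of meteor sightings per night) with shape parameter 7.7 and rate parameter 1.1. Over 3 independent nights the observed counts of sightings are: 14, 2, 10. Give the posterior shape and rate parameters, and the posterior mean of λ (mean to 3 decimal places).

The Poisson likelihood adds the total count to the shape and the number of exposure periods to the rate. Here ∑xᵢ = 26 and n = 3, so shape 7.7→33.7 and rate 1.1→4.1.
Posterior mean = shape/rate = 33.7/4.1 = 8.220.

Posterior: Gamma(shape=33.7, rate=4.1); mean ≈ 8.220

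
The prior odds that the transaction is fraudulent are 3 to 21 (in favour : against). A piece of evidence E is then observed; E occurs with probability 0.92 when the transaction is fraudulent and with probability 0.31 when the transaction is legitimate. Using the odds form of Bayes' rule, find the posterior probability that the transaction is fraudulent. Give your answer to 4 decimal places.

Posterior probability ≈ 0.2977

Prior odds = 3/21 = 0.14286. In log-odds, ln(0.14286) = -1.9459.
Add log likelihood ratio: ln(2.9677) = 1.0878.
Posterior log-odds = -0.85811, so posterior odds = exp(-0.85811) = 0.42396. Converting, P(H|E) = 0.42396/1.4240 = 0.2977.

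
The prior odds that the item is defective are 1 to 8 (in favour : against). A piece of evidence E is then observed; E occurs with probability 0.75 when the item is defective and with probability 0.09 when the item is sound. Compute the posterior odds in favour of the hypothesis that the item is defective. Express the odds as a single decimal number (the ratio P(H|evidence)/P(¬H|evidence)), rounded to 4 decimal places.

Posterior odds ≈ 1.0417

Prior odds = 1/8 = 0.12500.
Likelihood ratio for E = 0.75/0.09 = 8.3333.
Posterior odds = prior odds × LR = 1.0417.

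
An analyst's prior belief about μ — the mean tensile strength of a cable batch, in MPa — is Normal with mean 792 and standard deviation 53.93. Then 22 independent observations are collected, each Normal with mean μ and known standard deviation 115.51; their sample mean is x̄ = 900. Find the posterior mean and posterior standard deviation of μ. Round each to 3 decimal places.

Prior precision 1/τ₀² = 1/53.93² = 0.00034383; data precision n/σ² = 22/115.51² = 0.00164886.
Posterior precision = 0.00034383 + 0.00164886 = 0.00199269, giving posterior SD = 1/√0.00199269 = 22.402.
Posterior mean = (0.00034383·792 + 0.00164886·900) / 0.00199269 = 881.365.

Posterior mean ≈ 881.365; posterior SD ≈ 22.402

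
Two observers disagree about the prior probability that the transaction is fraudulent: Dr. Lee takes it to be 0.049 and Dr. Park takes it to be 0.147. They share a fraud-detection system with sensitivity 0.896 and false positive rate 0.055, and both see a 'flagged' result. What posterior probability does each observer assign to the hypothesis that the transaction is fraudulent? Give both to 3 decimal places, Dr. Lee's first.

P('+'|H) = 0.896, P('+'|¬H) = 0.055.
Dr. Lee: numerator 0.896·0.049 = 0.043904; evidence = 0.043904+0.055·0.951 = 0.096209; posterior = 0.456.
Dr. Park: numerator 0.896·0.147 = 0.13171; evidence = 0.13171+0.055·0.853 = 0.17863; posterior = 0.737.

Dr. Lee: 0.456; Dr. Park: 0.737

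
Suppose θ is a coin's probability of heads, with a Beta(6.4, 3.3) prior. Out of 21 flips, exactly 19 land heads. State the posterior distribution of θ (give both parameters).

Observing 19 successes and 2 failures updates Beta(6.4, 3.3) by adding the success and failure counts to the two shape parameters: α = 6.4+19 = 25.4, β = 3.3+2 = 5.3.

Posterior: Beta(25.4, 5.3)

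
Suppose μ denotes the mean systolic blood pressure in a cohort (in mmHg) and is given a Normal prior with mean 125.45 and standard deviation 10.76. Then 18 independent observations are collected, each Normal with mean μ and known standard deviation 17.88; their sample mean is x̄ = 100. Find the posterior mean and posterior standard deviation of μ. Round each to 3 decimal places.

Prior precision 1/τ₀² = 1/10.76² = 0.00863725; data precision n/σ² = 18/17.88² = 0.0563038.
Posterior precision = 0.00863725 + 0.0563038 = 0.0649410, giving posterior SD = 1/√0.0649410 = 3.924.
Posterior mean = (0.00863725·125.45 + 0.0563038·100) / 0.0649410 = 103.385.

Posterior mean ≈ 103.385; posterior SD ≈ 3.924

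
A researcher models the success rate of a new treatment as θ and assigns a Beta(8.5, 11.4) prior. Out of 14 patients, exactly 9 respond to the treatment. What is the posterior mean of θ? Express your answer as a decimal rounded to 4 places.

The binomial likelihood is conjugate to the Beta prior: with 9 successes and 5 failures, the posterior is Beta(8.5+9, 11.4+5) = Beta(17.5, 16.4).
Posterior mean = α/(α+β) = 17.5/33.9 = 0.5162.

Posterior mean ≈ 0.5162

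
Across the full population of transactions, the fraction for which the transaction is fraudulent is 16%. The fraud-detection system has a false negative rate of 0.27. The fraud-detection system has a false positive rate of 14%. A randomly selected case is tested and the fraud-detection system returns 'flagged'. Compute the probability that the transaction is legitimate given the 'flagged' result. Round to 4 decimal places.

P(¬H | E) ≈ 0.5017

Write H for 'the transaction is fraudulent'. Prior odds H:¬H = 0.16/0.84 = 0.19048. For the 'flagged' outcome, the likelihood ratio is 0.73/0.14 = 5.2143.
Posterior odds = 0.19048 × 5.2143 = 0.99320, so P(H|E) = 0.99320/(1+0.99320) = 0.4983. Then P(¬H|E) = 1 − 0.4983 = 0.5017.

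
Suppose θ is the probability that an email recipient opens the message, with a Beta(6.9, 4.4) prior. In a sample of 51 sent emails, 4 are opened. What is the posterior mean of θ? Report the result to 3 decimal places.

Posterior mean ≈ 0.175

The binomial likelihood is conjugate to the Beta prior: with 4 successes and 47 failures, the posterior is Beta(6.9+4, 4.4+47) = Beta(10.9, 51.4).
E[θ | data] = 10.9/(10.9+51.4) = 0.175.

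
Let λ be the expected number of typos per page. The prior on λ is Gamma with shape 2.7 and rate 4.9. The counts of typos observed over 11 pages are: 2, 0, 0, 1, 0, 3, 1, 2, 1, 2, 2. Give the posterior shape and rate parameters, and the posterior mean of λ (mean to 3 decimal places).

The Poisson likelihood adds the total count to the shape and the number of exposure periods to the rate. Here ∑xᵢ = 14 and n = 11, so shape 2.7→16.7 and rate 4.9→15.9.
Posterior mean = shape/rate = 16.7/15.9 = 1.050.

Posterior: Gamma(shape=16.7, rate=15.9); mean ≈ 1.050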